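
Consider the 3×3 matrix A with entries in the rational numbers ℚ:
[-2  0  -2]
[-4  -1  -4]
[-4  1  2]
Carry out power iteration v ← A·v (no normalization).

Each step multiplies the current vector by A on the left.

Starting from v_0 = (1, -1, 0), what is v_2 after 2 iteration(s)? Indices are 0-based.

v_0 = (1, -1, 0).
v_1 = A·v_0 = (-2, -3, -5).
v_2 = A·v_1 = (14, 31, -5).

v_2 = (14, 31, -5)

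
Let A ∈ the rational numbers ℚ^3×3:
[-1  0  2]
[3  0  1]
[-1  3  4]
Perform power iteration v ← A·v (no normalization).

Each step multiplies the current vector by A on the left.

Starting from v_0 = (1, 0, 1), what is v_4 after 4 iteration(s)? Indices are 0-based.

v_4 = (169, 228, 493)

v_0 = (1, 0, 1).
v_1 = A·v_0 = (1, 4, 3).
v_2 = A·v_1 = (5, 6, 23).
v_3 = A·v_2 = (41, 38, 105).
v_4 = A·v_3 = (169, 228, 493).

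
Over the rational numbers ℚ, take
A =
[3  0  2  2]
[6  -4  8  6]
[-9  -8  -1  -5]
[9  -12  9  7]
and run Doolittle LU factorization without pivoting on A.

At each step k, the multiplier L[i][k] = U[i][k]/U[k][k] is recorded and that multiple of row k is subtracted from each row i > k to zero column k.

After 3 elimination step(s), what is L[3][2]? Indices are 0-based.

k=0: U[0][0]=3
  eliminate (1,0): mult=2, new row 1: (0, -4, 4, 2); set L[1][0]=2
  eliminate (2,0): mult=-3, new row 2: (0, -8, 5, 1); set L[2][0]=-3
  eliminate (3,0): mult=3, new row 3: (0, -12, 3, 1); set L[3][0]=3
k=1: U[1][1]=-4
  eliminate (2,1): mult=2, new row 2: (0, 0, -3, -3); set L[2][1]=2
  eliminate (3,1): mult=3, new row 3: (0, 0, -9, -5); set L[3][1]=3
k=2: U[2][2]=-3
  eliminate (3,2): mult=3, new row 3: (0, 0, 0, 4); set L[3][2]=3

L[3][2] = 3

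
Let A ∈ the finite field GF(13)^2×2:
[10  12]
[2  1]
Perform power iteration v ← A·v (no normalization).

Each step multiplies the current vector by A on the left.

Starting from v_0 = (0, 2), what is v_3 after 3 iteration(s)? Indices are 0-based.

v_0 = (0, 2).
v_1 = A·v_0 = (11, 2).
v_2 = A·v_1 = (4, 11).
v_3 = A·v_2 = (3, 6).

v_3 = (3, 6)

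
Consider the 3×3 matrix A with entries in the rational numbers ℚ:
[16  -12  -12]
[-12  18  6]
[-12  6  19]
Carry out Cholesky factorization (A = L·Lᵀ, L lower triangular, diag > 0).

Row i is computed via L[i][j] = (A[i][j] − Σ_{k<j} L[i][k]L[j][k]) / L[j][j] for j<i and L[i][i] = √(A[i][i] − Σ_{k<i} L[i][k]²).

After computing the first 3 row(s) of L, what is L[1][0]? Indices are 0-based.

Step 1: L[0][0] = √(16) = 4.
  L[1][0] = (-12) / L[0][0] = -3.
Step 2: L[1][1] = √(9) = 3.
  L[2][0] = (-12) / L[0][0] = -3.
  L[2][1] = (-3) / L[1][1] = -1.
Step 3: L[2][2] = √(9) = 3.

L[1][0] = -3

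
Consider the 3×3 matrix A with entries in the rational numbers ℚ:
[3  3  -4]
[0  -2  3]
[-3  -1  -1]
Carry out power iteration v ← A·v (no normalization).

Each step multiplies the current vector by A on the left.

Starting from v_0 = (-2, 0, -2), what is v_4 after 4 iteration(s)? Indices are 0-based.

v_0 = (-2, 0, -2).
v_1 = A·v_0 = (2, -6, 8).
v_2 = A·v_1 = (-44, 36, -8).
v_3 = A·v_2 = (8, -96, 104).
v_4 = A·v_3 = (-680, 504, -32).

v_4 = (-680, 504, -32)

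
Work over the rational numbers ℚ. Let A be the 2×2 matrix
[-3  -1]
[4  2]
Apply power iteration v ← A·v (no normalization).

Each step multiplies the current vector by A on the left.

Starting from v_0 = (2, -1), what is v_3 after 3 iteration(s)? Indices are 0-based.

v_3 = (-19, 20)

v_0 = (2, -1).
v_1 = A·v_0 = (-5, 6).
v_2 = A·v_1 = (9, -8).
v_3 = A·v_2 = (-19, 20).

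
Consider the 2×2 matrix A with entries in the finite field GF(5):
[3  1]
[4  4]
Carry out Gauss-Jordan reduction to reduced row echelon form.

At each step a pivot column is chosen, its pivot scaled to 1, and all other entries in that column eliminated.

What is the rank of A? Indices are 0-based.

pivot(0,0)=3: scale R0 → (1, 2)
  clear (1,0): R1 −= (4)R0 → (0, 1)
pivot(1,1)=1: scale R1 → (0, 1)
  clear (0,1): R0 −= (2)R1 → (1, 0)

rank = 2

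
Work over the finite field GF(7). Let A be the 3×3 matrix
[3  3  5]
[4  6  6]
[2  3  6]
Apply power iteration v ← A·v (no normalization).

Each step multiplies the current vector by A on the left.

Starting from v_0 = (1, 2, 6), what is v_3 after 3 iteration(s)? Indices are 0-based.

v_0 = (1, 2, 6).
v_1 = A·v_0 = (4, 3, 2).
v_2 = A·v_1 = (3, 4, 1).
v_3 = A·v_2 = (5, 0, 3).

v_3 = (5, 0, 3)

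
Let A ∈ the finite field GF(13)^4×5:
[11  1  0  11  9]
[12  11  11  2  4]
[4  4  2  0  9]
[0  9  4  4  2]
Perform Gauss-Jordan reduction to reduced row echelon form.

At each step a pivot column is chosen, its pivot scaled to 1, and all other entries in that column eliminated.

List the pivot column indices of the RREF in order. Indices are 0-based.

pivot columns: 0, 1, 2, 4

pivot(0,0)=11: scale R0 → (1, 6, 0, 1, 2)
  clear (1,0): R1 −= (12)R0 → (0, 4, 11, 3, 6)
  clear (2,0): R2 −= (4)R0 → (0, 6, 2, 9, 1)
pivot(1,1)=4: scale R1 → (0, 1, 6, 4, 8)
  clear (0,1): R0 −= (6)R1 → (1, 0, 3, 3, 6)
  clear (2,1): R2 −= (6)R1 → (0, 0, 5, 11, 5)
  clear (3,1): R3 −= (9)R1 → (0, 0, 2, 7, 8)
pivot(2,2)=5: scale R2 → (0, 0, 1, 10, 1)
  clear (0,2): R0 −= (3)R2 → (1, 0, 0, 12, 3)
  clear (1,2): R1 −= (6)R2 → (0, 1, 0, 9, 2)
  clear (3,2): R3 −= (2)R2 → (0, 0, 0, 0, 6)
col 3: no nonzero at/below row 3; advance.
pivot(3,4)=6: scale R3 → (0, 0, 0, 0, 1)
  clear (0,4): R0 −= (3)R3 → (1, 0, 0, 12, 0)
  clear (1,4): R1 −= (2)R3 → (0, 1, 0, 9, 0)
  clear (2,4): R2 −= (1)R3 → (0, 0, 1, 10, 0)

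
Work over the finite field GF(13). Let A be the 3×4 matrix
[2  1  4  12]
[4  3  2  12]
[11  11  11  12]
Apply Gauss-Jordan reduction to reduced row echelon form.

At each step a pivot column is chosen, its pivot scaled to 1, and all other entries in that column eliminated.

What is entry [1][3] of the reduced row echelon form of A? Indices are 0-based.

[1] R0 /= 2  ⇒  (1, 7, 2, 6)
     R1 -= 4·R0  ⇒  (0, 1, 7, 1)
     R2 -= 11·R0  ⇒  (0, 12, 2, 11)
[2] R1 /= 1  ⇒  (0, 1, 7, 1)
     R0 -= 7·R1  ⇒  (1, 0, 5, 12)
     R2 -= 12·R1  ⇒  (0, 0, 9, 12)
[3] R2 /= 9  ⇒  (0, 0, 1, 10)
     R0 -= 5·R2  ⇒  (1, 0, 0, 1)
     R1 -= 7·R2  ⇒  (0, 1, 0, 9)

M[1][3] = 9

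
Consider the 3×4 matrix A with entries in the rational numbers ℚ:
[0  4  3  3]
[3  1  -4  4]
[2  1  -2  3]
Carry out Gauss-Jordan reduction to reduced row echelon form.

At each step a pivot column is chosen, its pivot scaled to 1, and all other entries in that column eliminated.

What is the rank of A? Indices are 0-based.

pivot(0,0): swap R0↔R1
pivot(0,0)=3: scale R0 → (1, 1/3, -4/3, 4/3)
  clear (2,0): R2 −= (2)R0 → (0, 1/3, 2/3, 1/3)
pivot(1,1)=4: scale R1 → (0, 1, 3/4, 3/4)
  clear (0,1): R0 −= (1/3)R1 → (1, 0, -19/12, 13/12)
  clear (2,1): R2 −= (1/3)R1 → (0, 0, 5/12, 1/12)
pivot(2,2)=5/12: scale R2 → (0, 0, 1, 1/5)
  clear (0,2): R0 −= (-19/12)R2 → (1, 0, 0, 7/5)
  clear (1,2): R1 −= (3/4)R2 → (0, 1, 0, 3/5)

rank = 3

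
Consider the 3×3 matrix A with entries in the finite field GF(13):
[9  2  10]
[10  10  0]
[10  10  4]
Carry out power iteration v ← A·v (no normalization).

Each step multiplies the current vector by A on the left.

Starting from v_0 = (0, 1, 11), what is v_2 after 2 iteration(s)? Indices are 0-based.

v_2 = (8, 11, 6)

v_0 = (0, 1, 11).
v_1 = A·v_0 = (8, 10, 2).
v_2 = A·v_1 = (8, 11, 6).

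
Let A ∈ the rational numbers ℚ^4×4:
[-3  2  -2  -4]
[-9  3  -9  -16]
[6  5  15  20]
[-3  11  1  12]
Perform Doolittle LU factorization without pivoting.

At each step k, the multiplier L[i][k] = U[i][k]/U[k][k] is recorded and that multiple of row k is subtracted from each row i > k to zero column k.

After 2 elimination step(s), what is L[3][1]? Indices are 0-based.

L[3][1] = -3

k=0: U[0][0]=-3
  eliminate (1,0): mult=3, new row 1: (0, -3, -3, -4); set L[1][0]=3
  eliminate (2,0): mult=-2, new row 2: (0, 9, 11, 12); set L[2][0]=-2
  eliminate (3,0): mult=1, new row 3: (0, 9, 3, 16); set L[3][0]=1
k=1: U[1][1]=-3
  eliminate (2,1): mult=-3, new row 2: (0, 0, 2, 0); set L[2][1]=-3
  eliminate (3,1): mult=-3, new row 3: (0, 0, -6, 4); set L[3][1]=-3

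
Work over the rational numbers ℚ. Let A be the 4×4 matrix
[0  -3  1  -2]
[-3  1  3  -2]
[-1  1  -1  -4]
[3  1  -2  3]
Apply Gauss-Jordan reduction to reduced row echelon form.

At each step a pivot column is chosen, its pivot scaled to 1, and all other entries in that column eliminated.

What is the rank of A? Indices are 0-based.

rank = 4

pivot(0,0): swap R0↔R1
pivot(0,0)=-3: scale R0 → (1, -1/3, -1, 2/3)
  clear (2,0): R2 −= (-1)R0 → (0, 2/3, -2, -10/3)
  clear (3,0): R3 −= (3)R0 → (0, 2, 1, 1)
pivot(1,1)=-3: scale R1 → (0, 1, -1/3, 2/3)
  clear (0,1): R0 −= (-1/3)R1 → (1, 0, -10/9, 8/9)
  clear (2,1): R2 −= (2/3)R1 → (0, 0, -16/9, -34/9)
  clear (3,1): R3 −= (2)R1 → (0, 0, 5/3, -1/3)
pivot(2,2)=-16/9: scale R2 → (0, 0, 1, 17/8)
  clear (0,2): R0 −= (-10/9)R2 → (1, 0, 0, 13/4)
  clear (1,2): R1 −= (-1/3)R2 → (0, 1, 0, 11/8)
  clear (3,2): R3 −= (5/3)R2 → (0, 0, 0, -31/8)
pivot(3,3)=-31/8: scale R3 → (0, 0, 0, 1)
  clear (0,3): R0 −= (13/4)R3 → (1, 0, 0, 0)
  clear (1,3): R1 −= (11/8)R3 → (0, 1, 0, 0)
  clear (2,3): R2 −= (17/8)R3 → (0, 0, 1, 0)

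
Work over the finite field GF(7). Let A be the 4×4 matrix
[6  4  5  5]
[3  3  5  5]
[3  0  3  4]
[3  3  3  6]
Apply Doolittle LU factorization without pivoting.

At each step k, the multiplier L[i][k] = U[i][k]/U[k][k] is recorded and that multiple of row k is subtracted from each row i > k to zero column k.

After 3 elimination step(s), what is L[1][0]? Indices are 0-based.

[col 0] pivot 6
  R1 -= 4*R0 → (0, 1, 6, 6)  (L[1][0] := 4)
  R2 -= 4*R0 → (0, 5, 4, 5)  (L[2][0] := 4)
  R3 -= 4*R0 → (0, 1, 4, 0)  (L[3][0] := 4)
[col 1] pivot 1
  R2 -= 5*R1 → (0, 0, 2, 3)  (L[2][1] := 5)
  R3 -= 1*R1 → (0, 0, 5, 1)  (L[3][1] := 1)
[col 2] pivot 2
  R3 -= 6*R2 → (0, 0, 0, 4)  (L[3][2] := 6)

L[1][0] = 4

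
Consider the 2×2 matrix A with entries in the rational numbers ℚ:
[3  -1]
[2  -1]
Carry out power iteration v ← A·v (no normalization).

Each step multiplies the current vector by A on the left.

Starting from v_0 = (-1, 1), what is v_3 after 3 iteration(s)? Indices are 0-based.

v_3 = (-22, -13)

v_0 = (-1, 1).
v_1 = A·v_0 = (-4, -3).
v_2 = A·v_1 = (-9, -5).
v_3 = A·v_2 = (-22, -13).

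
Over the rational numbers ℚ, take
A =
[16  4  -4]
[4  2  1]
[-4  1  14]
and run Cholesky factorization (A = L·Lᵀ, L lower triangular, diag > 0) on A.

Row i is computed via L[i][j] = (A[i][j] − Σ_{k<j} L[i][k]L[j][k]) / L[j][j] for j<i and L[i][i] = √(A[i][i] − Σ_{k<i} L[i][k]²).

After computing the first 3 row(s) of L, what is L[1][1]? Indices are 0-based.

L[1][1] = 1

Step 1: L[0][0] = √(16) = 4.
  L[1][0] = (4) / L[0][0] = 1.
Step 2: L[1][1] = √(1) = 1.
  L[2][0] = (-4) / L[0][0] = -1.
  L[2][1] = (2) / L[1][1] = 2.
Step 3: L[2][2] = √(9) = 3.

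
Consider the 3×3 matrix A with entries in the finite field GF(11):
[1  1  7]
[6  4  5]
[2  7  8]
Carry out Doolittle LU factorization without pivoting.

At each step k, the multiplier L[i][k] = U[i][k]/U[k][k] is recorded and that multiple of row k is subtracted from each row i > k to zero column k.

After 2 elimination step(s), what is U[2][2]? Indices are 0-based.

U[2][2] = 6

Step 1: pivot at (0,0) is 1.
  row1 ← row1 − (6)·row0  ⇒  L[1][0]=6, U row1=(0, 9, 7)
  row2 ← row2 − (2)·row0  ⇒  L[2][0]=2, U row2=(0, 5, 5)
Step 2: pivot at (1,1) is 9.
  row2 ← row2 − (3)·row1  ⇒  L[2][1]=3, U row2=(0, 0, 6)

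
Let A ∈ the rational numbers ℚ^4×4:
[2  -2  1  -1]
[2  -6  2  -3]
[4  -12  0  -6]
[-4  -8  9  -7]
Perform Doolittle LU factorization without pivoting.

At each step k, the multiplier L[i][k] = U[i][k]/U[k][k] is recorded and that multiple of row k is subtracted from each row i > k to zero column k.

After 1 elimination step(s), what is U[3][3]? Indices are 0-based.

U[3][3] = -9

k=0: U[0][0]=2
  eliminate (1,0): mult=1, new row 1: (0, -4, 1, -2); set L[1][0]=1
  eliminate (2,0): mult=2, new row 2: (0, -8, -2, -4); set L[2][0]=2
  eliminate (3,0): mult=-2, new row 3: (0, -12, 11, -9); set L[3][0]=-2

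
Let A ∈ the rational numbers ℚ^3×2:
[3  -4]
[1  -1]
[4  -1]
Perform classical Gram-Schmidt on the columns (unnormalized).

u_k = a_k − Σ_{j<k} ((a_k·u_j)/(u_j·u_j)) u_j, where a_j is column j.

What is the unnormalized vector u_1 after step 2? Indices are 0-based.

Step 1: u_0 = a_0 = (3, 1, 4).
Step 2: u_1 = a_1 − (-17/26)·u_0 = (-53/26, -9/26, 21/13).

u_1 = (-53/26, -9/26, 21/13)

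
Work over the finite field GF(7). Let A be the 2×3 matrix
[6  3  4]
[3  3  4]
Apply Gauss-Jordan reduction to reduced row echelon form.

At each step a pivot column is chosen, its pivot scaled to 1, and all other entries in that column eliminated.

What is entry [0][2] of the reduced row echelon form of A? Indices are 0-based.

M[0][2] = 0

pivot(0,0)=6: scale R0 → (1, 4, 3)
  clear (1,0): R1 −= (3)R0 → (0, 5, 2)
pivot(1,1)=5: scale R1 → (0, 1, 6)
  clear (0,1): R0 −= (4)R1 → (1, 0, 0)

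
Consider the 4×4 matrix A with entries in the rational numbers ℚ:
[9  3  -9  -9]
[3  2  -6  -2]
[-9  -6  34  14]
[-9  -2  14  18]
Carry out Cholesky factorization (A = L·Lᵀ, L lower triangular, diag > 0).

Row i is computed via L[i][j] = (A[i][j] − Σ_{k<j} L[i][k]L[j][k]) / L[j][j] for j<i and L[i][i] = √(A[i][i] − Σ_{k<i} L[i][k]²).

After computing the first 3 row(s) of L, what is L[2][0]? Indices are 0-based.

Step 1: L[0][0] = √(9) = 3.
  L[1][0] = (3) / L[0][0] = 1.
Step 2: L[1][1] = √(1) = 1.
  L[2][0] = (-9) / L[0][0] = -3.
  L[2][1] = (-3) / L[1][1] = -3.
Step 3: L[2][2] = √(16) = 4.

L[2][0] = -3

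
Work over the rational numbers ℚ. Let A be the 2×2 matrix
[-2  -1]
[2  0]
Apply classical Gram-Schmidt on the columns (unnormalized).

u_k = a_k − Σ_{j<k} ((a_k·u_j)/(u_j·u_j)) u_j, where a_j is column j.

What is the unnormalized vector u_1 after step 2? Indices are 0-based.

u_1 = (-1/2, -1/2)

Step 1: u_0 = a_0 = (-2, 2).
Step 2: u_1 = a_1 − (1/4)·u_0 = (-1/2, -1/2).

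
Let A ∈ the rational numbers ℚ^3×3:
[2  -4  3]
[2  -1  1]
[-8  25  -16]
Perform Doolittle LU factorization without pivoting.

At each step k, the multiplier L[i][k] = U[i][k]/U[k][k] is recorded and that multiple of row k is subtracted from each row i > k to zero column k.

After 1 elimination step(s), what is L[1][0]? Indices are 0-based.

L[1][0] = 1

[col 0] pivot 2
  R1 -= 1*R0 → (0, 3, -2)  (L[1][0] := 1)
  R2 -= -4*R0 → (0, 9, -4)  (L[2][0] := -4)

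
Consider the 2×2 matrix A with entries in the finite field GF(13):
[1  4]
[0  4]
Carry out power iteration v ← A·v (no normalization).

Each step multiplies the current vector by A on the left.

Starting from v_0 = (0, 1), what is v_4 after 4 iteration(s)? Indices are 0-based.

v_4 = (2, 9)

v_0 = (0, 1).
v_1 = A·v_0 = (4, 4).
v_2 = A·v_1 = (7, 3).
v_3 = A·v_2 = (6, 12).
v_4 = A·v_3 = (2, 9).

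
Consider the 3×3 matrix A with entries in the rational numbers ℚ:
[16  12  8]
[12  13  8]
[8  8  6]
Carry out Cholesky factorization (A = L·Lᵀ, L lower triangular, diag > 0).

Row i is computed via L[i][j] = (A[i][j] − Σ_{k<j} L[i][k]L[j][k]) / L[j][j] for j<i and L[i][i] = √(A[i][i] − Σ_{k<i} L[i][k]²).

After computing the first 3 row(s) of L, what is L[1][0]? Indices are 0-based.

L[1][0] = 3

Step 1: L[0][0] = √(16) = 4.
  L[1][0] = (12) / L[0][0] = 3.
Step 2: L[1][1] = √(4) = 2.
  L[2][0] = (8) / L[0][0] = 2.
  L[2][1] = (2) / L[1][1] = 1.
Step 3: L[2][2] = √(1) = 1.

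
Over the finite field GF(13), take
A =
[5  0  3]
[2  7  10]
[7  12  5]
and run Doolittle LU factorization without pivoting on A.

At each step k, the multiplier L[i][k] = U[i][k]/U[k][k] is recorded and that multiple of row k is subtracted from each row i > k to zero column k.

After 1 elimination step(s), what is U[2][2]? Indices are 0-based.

U[2][2] = 6

Step 1: pivot at (0,0) is 5.
  row1 ← row1 − (3)·row0  ⇒  L[1][0]=3, U row1=(0, 7, 1)
  row2 ← row2 − (4)·row0  ⇒  L[2][0]=4, U row2=(0, 12, 6)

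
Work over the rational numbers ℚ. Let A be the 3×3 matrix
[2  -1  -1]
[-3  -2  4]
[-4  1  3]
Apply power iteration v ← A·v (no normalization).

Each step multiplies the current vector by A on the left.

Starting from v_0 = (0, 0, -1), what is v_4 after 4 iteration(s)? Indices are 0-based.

v_0 = (0, 0, -1).
v_1 = A·v_0 = (1, -4, -3).
v_2 = A·v_1 = (9, -7, -17).
v_3 = A·v_2 = (42, -81, -94).
v_4 = A·v_3 = (259, -340, -531).

v_4 = (259, -340, -531)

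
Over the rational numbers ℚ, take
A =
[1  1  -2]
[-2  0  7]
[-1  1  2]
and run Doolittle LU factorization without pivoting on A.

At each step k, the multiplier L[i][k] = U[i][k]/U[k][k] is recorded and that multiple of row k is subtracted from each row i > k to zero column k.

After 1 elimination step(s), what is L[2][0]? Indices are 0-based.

L[2][0] = -1

k=0: U[0][0]=1
  eliminate (1,0): mult=-2, new row 1: (0, 2, 3); set L[1][0]=-2
  eliminate (2,0): mult=-1, new row 2: (0, 2, 0); set L[2][0]=-1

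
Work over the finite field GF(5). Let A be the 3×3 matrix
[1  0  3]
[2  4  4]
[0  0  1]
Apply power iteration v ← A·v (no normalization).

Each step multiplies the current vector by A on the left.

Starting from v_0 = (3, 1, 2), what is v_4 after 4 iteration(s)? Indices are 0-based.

v_0 = (3, 1, 2).
v_1 = A·v_0 = (4, 3, 2).
v_2 = A·v_1 = (0, 3, 2).
v_3 = A·v_2 = (1, 0, 2).
v_4 = A·v_3 = (2, 0, 2).

v_4 = (2, 0, 2)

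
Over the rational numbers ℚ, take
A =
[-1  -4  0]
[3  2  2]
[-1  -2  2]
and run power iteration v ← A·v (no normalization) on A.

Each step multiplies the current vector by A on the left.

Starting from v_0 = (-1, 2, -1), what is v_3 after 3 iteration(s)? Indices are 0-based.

v_0 = (-1, 2, -1).
v_1 = A·v_0 = (-7, -1, -5).
v_2 = A·v_1 = (11, -33, -1).
v_3 = A·v_2 = (121, -35, 53).

v_3 = (121, -35, 53)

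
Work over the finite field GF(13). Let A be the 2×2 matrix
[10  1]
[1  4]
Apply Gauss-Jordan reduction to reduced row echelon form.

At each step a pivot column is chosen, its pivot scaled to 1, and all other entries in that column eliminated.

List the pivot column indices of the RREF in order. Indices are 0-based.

pivot columns: 0

step 1: normalize row 0 (÷10) = (1, 4)
  row 1: subtract 1×row0 = (0, 0)
skip col 1 (zero from row 1)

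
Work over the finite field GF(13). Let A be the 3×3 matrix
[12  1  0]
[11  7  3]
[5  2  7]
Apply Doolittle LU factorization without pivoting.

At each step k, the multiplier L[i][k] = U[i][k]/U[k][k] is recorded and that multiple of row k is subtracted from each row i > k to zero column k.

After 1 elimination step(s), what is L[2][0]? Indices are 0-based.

L[2][0] = 8

k=0: U[0][0]=12
  eliminate (1,0): mult=2, new row 1: (0, 5, 3); set L[1][0]=2
  eliminate (2,0): mult=8, new row 2: (0, 7, 7); set L[2][0]=8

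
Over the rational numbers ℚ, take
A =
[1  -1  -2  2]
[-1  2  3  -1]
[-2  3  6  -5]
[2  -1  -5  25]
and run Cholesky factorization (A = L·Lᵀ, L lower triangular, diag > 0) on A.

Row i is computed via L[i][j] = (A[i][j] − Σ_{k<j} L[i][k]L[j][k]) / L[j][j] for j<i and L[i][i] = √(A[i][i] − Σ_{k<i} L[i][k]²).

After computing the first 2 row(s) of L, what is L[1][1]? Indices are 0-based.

Step 1: L[0][0] = √(1) = 1.
  L[1][0] = (-1) / L[0][0] = -1.
Step 2: L[1][1] = √(1) = 1.

L[1][1] = 1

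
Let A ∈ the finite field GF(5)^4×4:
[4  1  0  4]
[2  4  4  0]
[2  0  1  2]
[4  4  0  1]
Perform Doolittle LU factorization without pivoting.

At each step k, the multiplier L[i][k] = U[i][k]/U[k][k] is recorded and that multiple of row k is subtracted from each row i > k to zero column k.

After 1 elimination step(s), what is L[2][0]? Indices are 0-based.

Step 1: pivot at (0,0) is 4.
  row1 ← row1 − (3)·row0  ⇒  L[1][0]=3, U row1=(0, 1, 4, 3)
  row2 ← row2 − (3)·row0  ⇒  L[2][0]=3, U row2=(0, 2, 1, 0)
  row3 ← row3 − (1)·row0  ⇒  L[3][0]=1, U row3=(0, 3, 0, 2)

L[2][0] = 3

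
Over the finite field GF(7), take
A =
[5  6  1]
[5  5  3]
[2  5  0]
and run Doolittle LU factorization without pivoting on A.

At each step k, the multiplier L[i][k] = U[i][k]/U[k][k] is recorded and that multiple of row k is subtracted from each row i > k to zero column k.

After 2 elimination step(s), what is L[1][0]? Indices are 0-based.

L[1][0] = 1

Step 1: pivot at (0,0) is 5.
  row1 ← row1 − (1)·row0  ⇒  L[1][0]=1, U row1=(0, 6, 2)
  row2 ← row2 − (6)·row0  ⇒  L[2][0]=6, U row2=(0, 4, 1)
Step 2: pivot at (1,1) is 6.
  row2 ← row2 − (3)·row1  ⇒  L[2][1]=3, U row2=(0, 0, 2)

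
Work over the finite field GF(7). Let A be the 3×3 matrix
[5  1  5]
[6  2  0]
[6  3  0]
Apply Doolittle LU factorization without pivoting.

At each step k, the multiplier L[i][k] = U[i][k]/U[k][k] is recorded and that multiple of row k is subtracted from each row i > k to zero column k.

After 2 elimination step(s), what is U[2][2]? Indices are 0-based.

U[2][2] = 4

k=0: U[0][0]=5
  eliminate (1,0): mult=4, new row 1: (0, 5, 1); set L[1][0]=4
  eliminate (2,0): mult=4, new row 2: (0, 6, 1); set L[2][0]=4
k=1: U[1][1]=5
  eliminate (2,1): mult=4, new row 2: (0, 0, 4); set L[2][1]=4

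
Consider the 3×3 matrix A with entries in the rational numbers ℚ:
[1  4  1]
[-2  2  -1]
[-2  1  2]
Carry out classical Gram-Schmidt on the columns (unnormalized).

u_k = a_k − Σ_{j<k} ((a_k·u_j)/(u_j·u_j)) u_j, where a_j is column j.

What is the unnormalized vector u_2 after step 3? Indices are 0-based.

u_2 = (62/185, -279/185, 62/37)

Step 1: u_0 = a_0 = (1, -2, -2).
Step 2: u_1 = a_1 − (-2/9)·u_0 = (38/9, 14/9, 5/9).
Step 3: u_2 = a_2 − (-1/9)·u_0 − (34/185)·u_1 = (62/185, -279/185, 62/37).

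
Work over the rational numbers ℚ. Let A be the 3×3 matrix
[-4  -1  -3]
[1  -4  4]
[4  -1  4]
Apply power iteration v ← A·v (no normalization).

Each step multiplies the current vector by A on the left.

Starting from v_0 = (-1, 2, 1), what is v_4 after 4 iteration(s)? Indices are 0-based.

v_0 = (-1, 2, 1).
v_1 = A·v_0 = (-1, -5, -2).
v_2 = A·v_1 = (15, 11, -7).
v_3 = A·v_2 = (-50, -57, 21).
v_4 = A·v_3 = (194, 262, -59).

v_4 = (194, 262, -59)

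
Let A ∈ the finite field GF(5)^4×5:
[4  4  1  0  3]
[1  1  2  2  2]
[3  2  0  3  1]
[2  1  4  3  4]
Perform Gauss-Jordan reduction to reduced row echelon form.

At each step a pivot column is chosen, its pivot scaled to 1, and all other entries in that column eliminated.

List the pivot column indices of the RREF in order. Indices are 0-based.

[1] R0 /= 4  ⇒  (1, 1, 4, 0, 2)
     R1 -= 1·R0  ⇒  (0, 0, 3, 2, 0)
     R2 -= 3·R0  ⇒  (0, 4, 3, 3, 0)
     R3 -= 2·R0  ⇒  (0, 4, 1, 3, 0)
[2] R1 <-> R2
[2] R1 /= 4  ⇒  (0, 1, 2, 2, 0)
     R0 -= 1·R1  ⇒  (1, 0, 2, 3, 2)
     R3 -= 4·R1  ⇒  (0, 0, 3, 0, 0)
[3] R2 /= 3  ⇒  (0, 0, 1, 4, 0)
     R0 -= 2·R2  ⇒  (1, 0, 0, 0, 2)
     R1 -= 2·R2  ⇒  (0, 1, 0, 4, 0)
     R3 -= 3·R2  ⇒  (0, 0, 0, 3, 0)
[4] R3 /= 3  ⇒  (0, 0, 0, 1, 0)
     R1 -= 4·R3  ⇒  (0, 1, 0, 0, 0)
     R2 -= 4·R3  ⇒  (0, 0, 1, 0, 0)

pivot columns: 0, 1, 2, 3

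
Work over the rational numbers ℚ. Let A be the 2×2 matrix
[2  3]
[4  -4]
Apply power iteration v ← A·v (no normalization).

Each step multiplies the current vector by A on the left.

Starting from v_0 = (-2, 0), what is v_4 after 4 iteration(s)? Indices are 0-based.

v_0 = (-2, 0).
v_1 = A·v_0 = (-4, -8).
v_2 = A·v_1 = (-32, 16).
v_3 = A·v_2 = (-16, -192).
v_4 = A·v_3 = (-608, 704).

v_4 = (-608, 704)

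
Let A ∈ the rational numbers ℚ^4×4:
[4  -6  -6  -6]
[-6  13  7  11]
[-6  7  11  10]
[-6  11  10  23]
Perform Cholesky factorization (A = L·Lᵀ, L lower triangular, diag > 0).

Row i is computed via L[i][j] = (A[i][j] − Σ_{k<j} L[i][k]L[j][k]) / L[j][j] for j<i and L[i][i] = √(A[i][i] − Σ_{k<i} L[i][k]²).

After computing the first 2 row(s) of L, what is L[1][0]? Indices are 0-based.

Step 1: L[0][0] = √(4) = 2.
  L[1][0] = (-6) / L[0][0] = -3.
Step 2: L[1][1] = √(4) = 2.

L[1][0] = -3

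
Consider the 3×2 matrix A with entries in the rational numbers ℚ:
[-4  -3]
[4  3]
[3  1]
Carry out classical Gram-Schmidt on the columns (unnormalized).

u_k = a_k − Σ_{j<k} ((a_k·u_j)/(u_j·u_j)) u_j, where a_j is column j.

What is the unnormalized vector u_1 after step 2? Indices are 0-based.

u_1 = (-15/41, 15/41, -40/41)

Step 1: u_0 = a_0 = (-4, 4, 3).
Step 2: u_1 = a_1 − (27/41)·u_0 = (-15/41, 15/41, -40/41).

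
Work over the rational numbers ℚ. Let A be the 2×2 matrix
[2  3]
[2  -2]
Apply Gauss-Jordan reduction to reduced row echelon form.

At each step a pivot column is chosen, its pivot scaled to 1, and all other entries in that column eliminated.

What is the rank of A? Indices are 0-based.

rank = 2

pivot(0,0)=2: scale R0 → (1, 3/2)
  clear (1,0): R1 −= (2)R0 → (0, -5)
pivot(1,1)=-5: scale R1 → (0, 1)
  clear (0,1): R0 −= (3/2)R1 → (1, 0)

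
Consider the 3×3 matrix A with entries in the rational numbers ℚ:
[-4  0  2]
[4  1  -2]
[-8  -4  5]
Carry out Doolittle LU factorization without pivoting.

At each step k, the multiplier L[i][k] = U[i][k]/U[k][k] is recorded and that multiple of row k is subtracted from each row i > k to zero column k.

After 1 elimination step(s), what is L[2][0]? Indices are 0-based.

L[2][0] = 2

[col 0] pivot -4
  R1 -= -1*R0 → (0, 1, 0)  (L[1][0] := -1)
  R2 -= 2*R0 → (0, -4, 1)  (L[2][0] := 2)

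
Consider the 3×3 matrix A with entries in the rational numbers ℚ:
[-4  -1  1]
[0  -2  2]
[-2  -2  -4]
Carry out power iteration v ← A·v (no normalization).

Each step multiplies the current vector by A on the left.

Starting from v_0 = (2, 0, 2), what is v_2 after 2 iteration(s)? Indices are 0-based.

v_2 = (8, -32, 52)

v_0 = (2, 0, 2).
v_1 = A·v_0 = (-6, 4, -12).
v_2 = A·v_1 = (8, -32, 52).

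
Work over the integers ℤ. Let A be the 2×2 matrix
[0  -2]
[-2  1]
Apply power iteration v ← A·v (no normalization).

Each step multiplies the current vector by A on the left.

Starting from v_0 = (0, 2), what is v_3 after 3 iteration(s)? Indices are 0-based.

v_0 = (0, 2).
v_1 = A·v_0 = (-4, 2).
v_2 = A·v_1 = (-4, 10).
v_3 = A·v_2 = (-20, 18).

v_3 = (-20, 18)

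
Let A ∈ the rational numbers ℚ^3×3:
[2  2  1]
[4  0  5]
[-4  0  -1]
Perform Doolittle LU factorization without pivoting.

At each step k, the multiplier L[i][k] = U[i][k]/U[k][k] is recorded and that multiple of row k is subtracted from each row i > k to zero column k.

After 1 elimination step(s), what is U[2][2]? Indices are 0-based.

[col 0] pivot 2
  R1 -= 2*R0 → (0, -4, 3)  (L[1][0] := 2)
  R2 -= -2*R0 → (0, 4, 1)  (L[2][0] := -2)

U[2][2] = 1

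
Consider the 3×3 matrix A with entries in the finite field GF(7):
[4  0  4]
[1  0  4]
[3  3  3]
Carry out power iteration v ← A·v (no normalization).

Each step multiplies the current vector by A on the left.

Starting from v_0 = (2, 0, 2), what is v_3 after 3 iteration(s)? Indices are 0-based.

v_0 = (2, 0, 2).
v_1 = A·v_0 = (2, 3, 5).
v_2 = A·v_1 = (0, 1, 2).
v_3 = A·v_2 = (1, 1, 2).

v_3 = (1, 1, 2)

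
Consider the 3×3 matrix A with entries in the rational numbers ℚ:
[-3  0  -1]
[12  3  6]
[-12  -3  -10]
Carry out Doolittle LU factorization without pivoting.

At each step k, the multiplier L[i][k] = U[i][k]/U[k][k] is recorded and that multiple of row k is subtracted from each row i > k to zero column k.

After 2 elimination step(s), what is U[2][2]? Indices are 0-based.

U[2][2] = -4

k=0: U[0][0]=-3
  eliminate (1,0): mult=-4, new row 1: (0, 3, 2); set L[1][0]=-4
  eliminate (2,0): mult=4, new row 2: (0, -3, -6); set L[2][0]=4
k=1: U[1][1]=3
  eliminate (2,1): mult=-1, new row 2: (0, 0, -4); set L[2][1]=-1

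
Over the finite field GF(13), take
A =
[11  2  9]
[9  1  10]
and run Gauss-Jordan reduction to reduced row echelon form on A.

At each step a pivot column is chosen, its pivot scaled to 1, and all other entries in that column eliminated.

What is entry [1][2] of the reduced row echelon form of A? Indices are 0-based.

M[1][2] = 7

step 1: normalize row 0 (÷11) = (1, 12, 2)
  row 1: subtract 9×row0 = (0, 10, 5)
step 2: normalize row 1 (÷10) = (0, 1, 7)
  row 0: subtract 12×row1 = (1, 0, 9)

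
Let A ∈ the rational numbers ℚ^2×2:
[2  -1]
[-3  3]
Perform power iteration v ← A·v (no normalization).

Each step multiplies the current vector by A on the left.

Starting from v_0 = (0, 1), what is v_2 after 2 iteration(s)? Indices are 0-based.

v_0 = (0, 1).
v_1 = A·v_0 = (-1, 3).
v_2 = A·v_1 = (-5, 12).

v_2 = (-5, 12)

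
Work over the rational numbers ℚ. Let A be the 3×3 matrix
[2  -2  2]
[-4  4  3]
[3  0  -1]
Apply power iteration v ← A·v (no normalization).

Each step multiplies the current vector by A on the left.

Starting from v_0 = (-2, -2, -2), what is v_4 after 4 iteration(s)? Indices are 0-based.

v_4 = (200, -428, 52)

v_0 = (-2, -2, -2).
v_1 = A·v_0 = (-4, -6, -4).
v_2 = A·v_1 = (-4, -20, -8).
v_3 = A·v_2 = (16, -88, -4).
v_4 = A·v_3 = (200, -428, 52).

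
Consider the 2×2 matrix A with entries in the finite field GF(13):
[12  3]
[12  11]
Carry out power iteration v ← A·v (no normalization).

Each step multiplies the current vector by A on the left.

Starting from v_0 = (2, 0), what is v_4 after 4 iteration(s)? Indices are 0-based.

v_0 = (2, 0).
v_1 = A·v_0 = (11, 11).
v_2 = A·v_1 = (9, 6).
v_3 = A·v_2 = (9, 5).
v_4 = A·v_3 = (6, 7).

v_4 = (6, 7)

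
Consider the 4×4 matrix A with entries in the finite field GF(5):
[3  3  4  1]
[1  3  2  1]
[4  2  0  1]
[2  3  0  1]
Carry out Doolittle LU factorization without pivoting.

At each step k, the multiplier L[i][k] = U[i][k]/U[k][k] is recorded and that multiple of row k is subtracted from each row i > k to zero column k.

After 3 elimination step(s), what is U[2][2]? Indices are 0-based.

U[2][2] = 2

[col 0] pivot 3
  R1 -= 2*R0 → (0, 2, 4, 4)  (L[1][0] := 2)
  R2 -= 3*R0 → (0, 3, 3, 3)  (L[2][0] := 3)
  R3 -= 4*R0 → (0, 1, 4, 2)  (L[3][0] := 4)
[col 1] pivot 2
  R2 -= 4*R1 → (0, 0, 2, 2)  (L[2][1] := 4)
  R3 -= 3*R1 → (0, 0, 2, 0)  (L[3][1] := 3)
[col 2] pivot 2
  R3 -= 1*R2 → (0, 0, 0, 3)  (L[3][2] := 1)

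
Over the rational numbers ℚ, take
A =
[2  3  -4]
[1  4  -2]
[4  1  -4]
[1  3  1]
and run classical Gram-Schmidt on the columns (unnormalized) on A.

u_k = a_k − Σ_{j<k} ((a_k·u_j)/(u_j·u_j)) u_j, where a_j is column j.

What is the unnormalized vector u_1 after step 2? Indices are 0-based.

Step 1: u_0 = a_0 = (2, 1, 4, 1).
Step 2: u_1 = a_1 − (17/22)·u_0 = (16/11, 71/22, -23/11, 49/22).

u_1 = (16/11, 71/22, -23/11, 49/22)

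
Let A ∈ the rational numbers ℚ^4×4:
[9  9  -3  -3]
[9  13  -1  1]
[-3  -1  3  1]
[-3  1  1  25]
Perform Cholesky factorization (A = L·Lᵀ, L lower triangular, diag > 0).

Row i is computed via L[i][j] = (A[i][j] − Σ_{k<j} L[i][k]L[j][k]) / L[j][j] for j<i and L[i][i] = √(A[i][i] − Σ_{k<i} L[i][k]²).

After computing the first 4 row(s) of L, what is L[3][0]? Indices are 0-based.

Step 1: L[0][0] = √(9) = 3.
  L[1][0] = (9) / L[0][0] = 3.
Step 2: L[1][1] = √(4) = 2.
  L[2][0] = (-3) / L[0][0] = -1.
  L[2][1] = (2) / L[1][1] = 1.
Step 3: L[2][2] = √(1) = 1.
  L[3][0] = (-3) / L[0][0] = -1.
  L[3][1] = (4) / L[1][1] = 2.
  L[3][2] = (-2) / L[2][2] = -2.
Step 4: L[3][3] = √(16) = 4.

L[3][0] = -1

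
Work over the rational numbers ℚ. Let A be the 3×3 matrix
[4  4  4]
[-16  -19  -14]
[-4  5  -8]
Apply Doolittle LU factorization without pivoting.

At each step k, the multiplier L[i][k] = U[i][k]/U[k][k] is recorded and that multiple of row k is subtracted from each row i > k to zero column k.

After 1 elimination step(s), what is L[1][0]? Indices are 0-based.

Step 1: pivot at (0,0) is 4.
  row1 ← row1 − (-4)·row0  ⇒  L[1][0]=-4, U row1=(0, -3, 2)
  row2 ← row2 − (-1)·row0  ⇒  L[2][0]=-1, U row2=(0, 9, -4)

L[1][0] = -4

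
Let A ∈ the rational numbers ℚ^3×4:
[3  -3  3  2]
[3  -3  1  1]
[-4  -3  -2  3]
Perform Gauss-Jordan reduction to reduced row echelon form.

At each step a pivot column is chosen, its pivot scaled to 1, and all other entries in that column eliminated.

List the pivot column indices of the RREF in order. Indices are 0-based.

[1] R0 /= 3  ⇒  (1, -1, 1, 2/3)
     R1 -= 3·R0  ⇒  (0, 0, -2, -1)
     R2 -= -4·R0  ⇒  (0, -7, 2, 17/3)
[2] R1 <-> R2
[2] R1 /= -7  ⇒  (0, 1, -2/7, -17/21)
     R0 -= -1·R1  ⇒  (1, 0, 5/7, -1/7)
[3] R2 /= -2  ⇒  (0, 0, 1, 1/2)
     R0 -= 5/7·R2  ⇒  (1, 0, 0, -1/2)
     R1 -= -2/7·R2  ⇒  (0, 1, 0, -2/3)

pivot columns: 0, 1, 2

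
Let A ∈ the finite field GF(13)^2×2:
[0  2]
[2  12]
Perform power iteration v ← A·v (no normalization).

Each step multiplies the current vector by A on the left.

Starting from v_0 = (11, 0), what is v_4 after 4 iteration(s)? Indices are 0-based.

v_0 = (11, 0).
v_1 = A·v_0 = (0, 9).
v_2 = A·v_1 = (5, 4).
v_3 = A·v_2 = (8, 6).
v_4 = A·v_3 = (12, 10).

v_4 = (12, 10)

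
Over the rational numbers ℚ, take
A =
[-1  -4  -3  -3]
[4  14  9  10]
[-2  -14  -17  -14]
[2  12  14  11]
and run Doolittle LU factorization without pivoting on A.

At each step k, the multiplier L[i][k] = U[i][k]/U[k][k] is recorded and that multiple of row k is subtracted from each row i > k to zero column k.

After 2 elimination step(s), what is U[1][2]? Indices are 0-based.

[col 0] pivot -1
  R1 -= -4*R0 → (0, -2, -3, -2)  (L[1][0] := -4)
  R2 -= 2*R0 → (0, -6, -11, -8)  (L[2][0] := 2)
  R3 -= -2*R0 → (0, 4, 8, 5)  (L[3][0] := -2)
[col 1] pivot -2
  R2 -= 3*R1 → (0, 0, -2, -2)  (L[2][1] := 3)
  R3 -= -2*R1 → (0, 0, 2, 1)  (L[3][1] := -2)

U[1][2] = -3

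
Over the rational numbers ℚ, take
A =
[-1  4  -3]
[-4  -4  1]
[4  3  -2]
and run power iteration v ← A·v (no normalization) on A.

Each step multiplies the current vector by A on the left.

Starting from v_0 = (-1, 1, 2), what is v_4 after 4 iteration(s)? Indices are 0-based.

v_0 = (-1, 1, 2).
v_1 = A·v_0 = (-1, 2, -5).
v_2 = A·v_1 = (24, -9, 12).
v_3 = A·v_2 = (-96, -48, 45).
v_4 = A·v_3 = (-231, 621, -618).

v_4 = (-231, 621, -618)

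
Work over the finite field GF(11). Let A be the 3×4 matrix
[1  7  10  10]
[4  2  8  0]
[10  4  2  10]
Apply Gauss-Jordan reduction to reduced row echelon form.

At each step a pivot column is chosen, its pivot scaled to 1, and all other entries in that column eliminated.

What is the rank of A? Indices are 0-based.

step 1: normalize row 0 (÷1) = (1, 7, 10, 10)
  row 1: subtract 4×row0 = (0, 7, 1, 4)
  row 2: subtract 10×row0 = (0, 0, 1, 9)
step 2: normalize row 1 (÷7) = (0, 1, 8, 10)
  row 0: subtract 7×row1 = (1, 0, 9, 6)
step 3: normalize row 2 (÷1) = (0, 0, 1, 9)
  row 0: subtract 9×row2 = (1, 0, 0, 2)
  row 1: subtract 8×row2 = (0, 1, 0, 4)

rank = 3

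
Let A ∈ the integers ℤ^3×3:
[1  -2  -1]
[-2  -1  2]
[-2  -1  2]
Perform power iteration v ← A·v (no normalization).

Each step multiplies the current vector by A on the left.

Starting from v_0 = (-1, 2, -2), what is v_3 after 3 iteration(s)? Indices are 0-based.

v_3 = (3, -16, -16)

v_0 = (-1, 2, -2).
v_1 = A·v_0 = (-3, -4, -4).
v_2 = A·v_1 = (9, 2, 2).
v_3 = A·v_2 = (3, -16, -16).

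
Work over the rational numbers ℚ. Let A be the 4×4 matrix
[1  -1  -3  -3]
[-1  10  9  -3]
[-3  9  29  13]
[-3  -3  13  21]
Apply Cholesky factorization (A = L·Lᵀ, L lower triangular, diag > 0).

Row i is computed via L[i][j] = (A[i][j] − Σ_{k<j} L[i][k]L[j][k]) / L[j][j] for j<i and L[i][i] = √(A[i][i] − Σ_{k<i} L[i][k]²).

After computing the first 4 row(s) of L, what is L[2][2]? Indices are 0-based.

L[2][2] = 4

Step 1: L[0][0] = √(1) = 1.
  L[1][0] = (-1) / L[0][0] = -1.
Step 2: L[1][1] = √(9) = 3.
  L[2][0] = (-3) / L[0][0] = -3.
  L[2][1] = (6) / L[1][1] = 2.
Step 3: L[2][2] = √(16) = 4.
  L[3][0] = (-3) / L[0][0] = -3.
  L[3][1] = (-6) / L[1][1] = -2.
  L[3][2] = (8) / L[2][2] = 2.
Step 4: L[3][3] = √(4) = 2.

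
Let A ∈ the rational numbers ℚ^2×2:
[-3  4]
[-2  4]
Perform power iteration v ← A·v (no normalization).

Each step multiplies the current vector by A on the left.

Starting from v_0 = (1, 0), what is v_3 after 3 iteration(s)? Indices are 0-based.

v_0 = (1, 0).
v_1 = A·v_0 = (-3, -2).
v_2 = A·v_1 = (1, -2).
v_3 = A·v_2 = (-11, -10).

v_3 = (-11, -10)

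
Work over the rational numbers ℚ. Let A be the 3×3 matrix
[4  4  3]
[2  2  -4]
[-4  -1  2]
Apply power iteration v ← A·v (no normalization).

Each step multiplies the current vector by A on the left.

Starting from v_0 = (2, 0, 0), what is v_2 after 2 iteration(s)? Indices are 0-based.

v_2 = (24, 56, -52)

v_0 = (2, 0, 0).
v_1 = A·v_0 = (8, 4, -8).
v_2 = A·v_1 = (24, 56, -52).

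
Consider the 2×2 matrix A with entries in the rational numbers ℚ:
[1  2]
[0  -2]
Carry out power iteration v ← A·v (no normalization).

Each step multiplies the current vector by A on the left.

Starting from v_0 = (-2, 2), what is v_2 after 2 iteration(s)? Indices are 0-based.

v_0 = (-2, 2).
v_1 = A·v_0 = (2, -4).
v_2 = A·v_1 = (-6, 8).

v_2 = (-6, 8)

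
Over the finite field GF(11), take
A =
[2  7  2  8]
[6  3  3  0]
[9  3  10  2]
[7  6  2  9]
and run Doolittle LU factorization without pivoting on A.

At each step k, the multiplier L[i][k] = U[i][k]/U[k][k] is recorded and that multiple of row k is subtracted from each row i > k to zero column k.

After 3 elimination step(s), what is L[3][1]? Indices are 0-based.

L[3][1] = 5

k=0: U[0][0]=2
  eliminate (1,0): mult=3, new row 1: (0, 4, 8, 9); set L[1][0]=3
  eliminate (2,0): mult=10, new row 2: (0, 10, 1, 10); set L[2][0]=10
  eliminate (3,0): mult=9, new row 3: (0, 9, 6, 3); set L[3][0]=9
k=1: U[1][1]=4
  eliminate (2,1): mult=8, new row 2: (0, 0, 3, 4); set L[2][1]=8
  eliminate (3,1): mult=5, new row 3: (0, 0, 10, 2); set L[3][1]=5
k=2: U[2][2]=3
  eliminate (3,2): mult=7, new row 3: (0, 0, 0, 7); set L[3][2]=7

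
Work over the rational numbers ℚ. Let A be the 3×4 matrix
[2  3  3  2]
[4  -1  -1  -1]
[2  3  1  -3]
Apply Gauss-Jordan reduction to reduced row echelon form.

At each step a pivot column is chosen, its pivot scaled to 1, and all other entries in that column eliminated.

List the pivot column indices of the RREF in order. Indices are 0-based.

pivot columns: 0, 1, 2

[1] R0 /= 2  ⇒  (1, 3/2, 3/2, 1)
     R1 -= 4·R0  ⇒  (0, -7, -7, -5)
     R2 -= 2·R0  ⇒  (0, 0, -2, -5)
[2] R1 /= -7  ⇒  (0, 1, 1, 5/7)
     R0 -= 3/2·R1  ⇒  (1, 0, 0, -1/14)
[3] R2 /= -2  ⇒  (0, 0, 1, 5/2)
     R1 -= 1·R2  ⇒  (0, 1, 0, -25/14)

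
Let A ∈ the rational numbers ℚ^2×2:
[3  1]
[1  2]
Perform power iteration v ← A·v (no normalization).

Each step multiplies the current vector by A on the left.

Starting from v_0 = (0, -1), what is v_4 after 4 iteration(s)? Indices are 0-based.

v_4 = (-75, -50)

v_0 = (0, -1).
v_1 = A·v_0 = (-1, -2).
v_2 = A·v_1 = (-5, -5).
v_3 = A·v_2 = (-20, -15).
v_4 = A·v_3 = (-75, -50).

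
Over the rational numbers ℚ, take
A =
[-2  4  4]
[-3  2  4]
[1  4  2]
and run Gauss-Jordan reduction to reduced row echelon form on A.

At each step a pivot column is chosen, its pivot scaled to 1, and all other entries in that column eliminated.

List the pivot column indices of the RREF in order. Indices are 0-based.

pivot columns: 0, 1, 2

[1] R0 /= -2  ⇒  (1, -2, -2)
     R1 -= -3·R0  ⇒  (0, -4, -2)
     R2 -= 1·R0  ⇒  (0, 6, 4)
[2] R1 /= -4  ⇒  (0, 1, 1/2)
     R0 -= -2·R1  ⇒  (1, 0, -1)
     R2 -= 6·R1  ⇒  (0, 0, 1)
[3] R2 /= 1  ⇒  (0, 0, 1)
     R0 -= -1·R2  ⇒  (1, 0, 0)
     R1 -= 1/2·R2  ⇒  (0, 1, 0)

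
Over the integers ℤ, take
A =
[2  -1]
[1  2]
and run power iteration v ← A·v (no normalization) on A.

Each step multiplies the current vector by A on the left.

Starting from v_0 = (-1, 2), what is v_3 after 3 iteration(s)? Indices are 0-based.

v_0 = (-1, 2).
v_1 = A·v_0 = (-4, 3).
v_2 = A·v_1 = (-11, 2).
v_3 = A·v_2 = (-24, -7).

v_3 = (-24, -7)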